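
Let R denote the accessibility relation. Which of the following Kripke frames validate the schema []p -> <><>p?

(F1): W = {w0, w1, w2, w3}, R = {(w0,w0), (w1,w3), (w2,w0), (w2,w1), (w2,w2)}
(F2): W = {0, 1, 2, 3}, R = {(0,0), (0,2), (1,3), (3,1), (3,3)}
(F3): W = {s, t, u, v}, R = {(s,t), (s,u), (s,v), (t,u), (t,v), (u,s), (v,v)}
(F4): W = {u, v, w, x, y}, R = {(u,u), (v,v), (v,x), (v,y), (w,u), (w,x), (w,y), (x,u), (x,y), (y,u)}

(F4)

This is the axiom for a generalized confluence (Geach) condition; its first-order frame correspondent is forall x exists w (xRw & x R^2 w).
(F1): fails — at w1 but no w with w1Rw and w1R²w.
(F2): fails — at 2 but no w with 2Rw and 2R²w.
(F3): fails — at u but no w with uRw and uR²w.
(F4): ✓.
Valid on: (F4).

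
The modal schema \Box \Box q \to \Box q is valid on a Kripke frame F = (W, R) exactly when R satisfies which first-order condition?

density

Suppose □□q→□q is valid. Take Rxy and set V(q)={w : xR²w}. Then □□q at x, so □q at x, so q at y, i.e. ∃z(Rxz∧Rzy).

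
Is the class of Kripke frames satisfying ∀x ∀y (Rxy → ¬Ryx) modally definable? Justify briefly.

No — not modally definable

If a class were modally definable it would be closed under surjective bounded morphisms (Goldblatt–Thomason).
The 3-cycle (worlds 0,1,2 with 0→1→2→0) is asymmetric. Mapping every world to a single reflexive point • is a surjective bounded morphism, and the reflexive point is not asymmetric (R•• but asymmetry requires ¬R••).
So the class is not modally definable.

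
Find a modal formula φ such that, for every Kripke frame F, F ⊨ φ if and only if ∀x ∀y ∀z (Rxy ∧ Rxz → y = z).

◇ψ → □ψ

This is partial functionality; the standard corresponding axiom is CD: ◇ψ → □ψ.
Suppose ◇ψ→□ψ is valid. Take Rxy, Rxz and set V(ψ)={y}. Then ◇ψ at x, so □ψ at x, so ψ at z, i.e. z=y.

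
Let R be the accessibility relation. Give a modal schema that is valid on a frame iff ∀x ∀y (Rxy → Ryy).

The condition is shift-reflexivity. The T□ schema □(□p → p) defines it.
Suppose □(□p→p) is valid. Take Rxy and set V(p)={w : Ryw}. Then at y, □p holds; since □(□p→p) at x, □p→p at y, so p at y, i.e. Ryy.

□(□p → p)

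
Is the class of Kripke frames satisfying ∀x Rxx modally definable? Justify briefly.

Yes, by □q → q

Yes: it is reflexivity, defined by the T schema □q → q.
Suppose □q→q is valid. At any x set V(q)={w : Rxw}. Then □q holds at x, so q holds at x, i.e. Rxx.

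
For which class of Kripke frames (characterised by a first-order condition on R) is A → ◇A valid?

Replacing A by ¬A and contraposing gives the equivalent schema □A → A.
Suppose □A→A is valid. At any x set V(A)={w : Rxw}. Then □A holds at x, so A holds at x, i.e. Rxx.
Conversely, any frame satisfying ∀x Rxx validates the schema.
So the correspondent is reflexivity.

reflexivity: ∀x Rxx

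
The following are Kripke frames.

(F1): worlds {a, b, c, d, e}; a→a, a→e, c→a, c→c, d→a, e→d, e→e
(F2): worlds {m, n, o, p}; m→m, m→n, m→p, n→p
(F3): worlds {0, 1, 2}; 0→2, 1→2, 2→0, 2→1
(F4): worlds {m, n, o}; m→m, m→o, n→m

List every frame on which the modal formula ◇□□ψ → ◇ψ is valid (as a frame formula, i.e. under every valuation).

This is the axiom for a generalized confluence (Geach) condition; its first-order frame correspondent is ∀x ∀y (xRy → ∃w (yR²w ∧ xRw)).
(F1): satisfies the condition.
(F2): fails — mRn but no w with nR²w and mRw.
(F3): satisfies the condition.
(F4): fails — mRo but no w with oR²w and mRw.

(F1), (F3)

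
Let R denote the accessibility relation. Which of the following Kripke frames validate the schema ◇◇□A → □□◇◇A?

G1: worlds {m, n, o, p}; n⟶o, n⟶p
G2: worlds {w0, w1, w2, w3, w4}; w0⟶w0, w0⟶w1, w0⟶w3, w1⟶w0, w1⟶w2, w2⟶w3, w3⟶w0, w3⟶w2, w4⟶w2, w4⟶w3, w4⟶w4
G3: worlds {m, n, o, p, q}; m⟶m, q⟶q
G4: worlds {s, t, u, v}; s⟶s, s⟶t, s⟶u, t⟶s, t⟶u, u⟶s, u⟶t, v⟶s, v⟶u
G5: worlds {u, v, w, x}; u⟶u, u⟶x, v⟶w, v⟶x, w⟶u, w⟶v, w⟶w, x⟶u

Frame correspondent (Sahlqvist): ∀x ∀y ∀z ((xR²y ∧ xR²z) → ∃w (yRw ∧ zR²w)) — i.e. a generalized confluence (Geach) condition.
G1: condition met.
G2: fails — w0R²w2, w0R²w2 but no w with w2Rw and w2R²w.
G3: condition met.
G4: condition met.
G5: condition met.

G1, G3, G4, G5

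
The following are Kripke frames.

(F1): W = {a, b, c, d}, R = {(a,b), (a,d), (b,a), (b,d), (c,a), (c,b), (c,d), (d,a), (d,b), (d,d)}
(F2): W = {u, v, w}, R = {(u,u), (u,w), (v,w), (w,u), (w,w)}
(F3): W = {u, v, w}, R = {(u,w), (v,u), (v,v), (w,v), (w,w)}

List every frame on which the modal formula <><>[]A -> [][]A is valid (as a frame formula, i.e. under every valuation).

(F2)

The schema corresponds to a generalized confluence (Geach) condition: forall x forall y forall z ((x R^2 y & x R^2 z) -> exists w (yRw & z = w)).
(F1): fails — aR²a, aR²a but no w with aRw and a=w.
(F2): ✓.
(F3): fails — uR²v, uR²w but no t with vRt and w=t.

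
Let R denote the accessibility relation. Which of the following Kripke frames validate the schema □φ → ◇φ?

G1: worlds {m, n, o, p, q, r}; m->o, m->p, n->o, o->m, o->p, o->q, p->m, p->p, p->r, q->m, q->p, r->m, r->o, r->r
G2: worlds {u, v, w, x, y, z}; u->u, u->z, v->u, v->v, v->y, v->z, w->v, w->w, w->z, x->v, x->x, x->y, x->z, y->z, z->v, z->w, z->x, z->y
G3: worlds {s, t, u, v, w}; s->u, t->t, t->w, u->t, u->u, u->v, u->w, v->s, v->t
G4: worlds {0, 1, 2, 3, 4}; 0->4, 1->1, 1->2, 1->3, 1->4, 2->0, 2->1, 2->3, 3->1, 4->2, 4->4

G1, G2, G4

This is the axiom for seriality; its first-order frame correspondent is ∀x ∃y Rxy.
G1: satisfies the condition.
G2: satisfies the condition.
G3: fails — world w has no successor.
G4: satisfies the condition.
Valid on: G1, G2, G4.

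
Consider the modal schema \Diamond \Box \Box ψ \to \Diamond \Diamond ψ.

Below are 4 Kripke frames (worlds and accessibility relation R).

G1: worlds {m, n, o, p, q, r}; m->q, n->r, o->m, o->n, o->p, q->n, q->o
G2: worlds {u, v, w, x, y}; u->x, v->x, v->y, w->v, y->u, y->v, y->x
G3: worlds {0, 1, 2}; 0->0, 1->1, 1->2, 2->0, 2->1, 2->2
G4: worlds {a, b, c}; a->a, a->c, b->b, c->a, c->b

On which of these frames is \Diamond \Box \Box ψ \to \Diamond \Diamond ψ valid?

Frame correspondent (Sahlqvist): \forall x \forall y (xRy \to \exists w (y R^2 w \wedge x R^2 w)) — i.e. a generalized confluence (Geach) condition.
G1: fails — nRr but no w with rR²w and nR²w.
G2: fails — uRx but no t with xR²t and uR²t.
G3: satisfies the condition.
G4: satisfies the condition.

G3, G4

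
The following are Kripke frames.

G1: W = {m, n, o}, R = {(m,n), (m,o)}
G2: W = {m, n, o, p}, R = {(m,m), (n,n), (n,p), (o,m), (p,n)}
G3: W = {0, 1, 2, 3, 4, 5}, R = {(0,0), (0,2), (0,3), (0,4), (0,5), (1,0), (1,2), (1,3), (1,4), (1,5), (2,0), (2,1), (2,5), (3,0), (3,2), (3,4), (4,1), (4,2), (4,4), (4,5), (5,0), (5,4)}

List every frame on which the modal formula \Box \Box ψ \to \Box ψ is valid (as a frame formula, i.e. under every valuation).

G2

Frame correspondent (Sahlqvist): \forall x \forall y (Rxy \to \exists z (Rxz \wedge Rzy)) — i.e. density.
G1: fails — Rmo but no z with Rmz and Rzo.
G2: condition met.
G3: fails — R21 but no z with R2z and Rz1.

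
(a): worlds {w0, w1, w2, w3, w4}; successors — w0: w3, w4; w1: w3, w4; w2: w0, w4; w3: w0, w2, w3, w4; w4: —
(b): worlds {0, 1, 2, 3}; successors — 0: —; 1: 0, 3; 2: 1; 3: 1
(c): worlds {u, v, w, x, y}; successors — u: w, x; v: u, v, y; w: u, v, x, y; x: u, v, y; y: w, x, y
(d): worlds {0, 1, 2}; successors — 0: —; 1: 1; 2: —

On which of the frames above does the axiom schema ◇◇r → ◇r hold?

(d)

The schema corresponds to transitivity: ∀x ∀y ∀z (Rxy ∧ Ryz → Rxz).
(a): fails — Rw1w3 and Rw3w2 but not Rw1w2.
(b): fails — R21 and R10 but not R20.
(c): fails — Ryx and Rxu but not Ryu.
(d): satisfies the condition.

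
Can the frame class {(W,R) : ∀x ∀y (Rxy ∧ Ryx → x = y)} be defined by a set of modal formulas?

Any modally definable frame class is closed under surjective bounded morphisms.
The 6-cycle (worlds a,b,c,d,e,f with a→b→c→d→e→f→a) is antisymmetric. Sending even-indexed worlds to s and odd-indexed worlds to t is a surjective bounded morphism onto the two-world frame with s↔t, which is not antisymmetric.
So no modal formula (or set of formulas) defines exactly the antisymmetric frames.

Not modally definable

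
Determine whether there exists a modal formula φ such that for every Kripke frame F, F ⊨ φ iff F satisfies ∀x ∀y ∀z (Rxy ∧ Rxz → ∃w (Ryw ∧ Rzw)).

Yes — defined by ◇□q → □◇q

This is a Sahlqvist condition; the .2 axiom ◇□q → □◇q defines it.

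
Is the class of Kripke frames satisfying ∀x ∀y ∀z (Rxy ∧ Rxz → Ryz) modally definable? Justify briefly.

Yes, by ◇r → □◇r

This is a Sahlqvist condition; the 5 axiom ◇r → □◇r defines it.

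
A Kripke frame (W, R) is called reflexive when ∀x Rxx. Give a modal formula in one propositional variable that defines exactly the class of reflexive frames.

□q → q

This is reflexivity; the standard corresponding axiom is T: □q → q.
Suppose □q→q is valid. At any x set V(q)={w : Rxw}. Then □q holds at x, so q holds at x, i.e. Rxx.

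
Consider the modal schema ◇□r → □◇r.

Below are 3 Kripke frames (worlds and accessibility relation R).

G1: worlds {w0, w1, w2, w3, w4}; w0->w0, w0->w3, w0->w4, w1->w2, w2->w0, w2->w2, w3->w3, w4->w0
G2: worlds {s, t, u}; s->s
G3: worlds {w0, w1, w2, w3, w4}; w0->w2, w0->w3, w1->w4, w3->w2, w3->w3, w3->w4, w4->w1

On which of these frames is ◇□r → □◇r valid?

G2

Frame correspondent (Sahlqvist): ∀x ∀y ∀z (Rxy ∧ Rxz → ∃w (Ryw ∧ Rzw)) — i.e. convergence.
G1: fails — Rw0w4 and Rw0w3 but w4 and w3 have no common successor.
G2: holds.
G3: fails — Rw0w2 and Rw0w2 but w2 and w2 have no common successor.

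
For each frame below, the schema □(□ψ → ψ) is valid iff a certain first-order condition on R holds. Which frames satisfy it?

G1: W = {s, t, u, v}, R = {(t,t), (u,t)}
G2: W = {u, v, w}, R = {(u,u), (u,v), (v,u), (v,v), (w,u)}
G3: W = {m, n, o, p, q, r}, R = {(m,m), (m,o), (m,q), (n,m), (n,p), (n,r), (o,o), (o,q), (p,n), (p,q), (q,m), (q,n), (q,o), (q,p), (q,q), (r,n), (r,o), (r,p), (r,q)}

The schema corresponds to shift-reflexivity: ∀x ∀y (Rxy → Ryy).
G1: condition met.
G2: condition met.
G3: fails — Rpn but not Rnn.

G1, G2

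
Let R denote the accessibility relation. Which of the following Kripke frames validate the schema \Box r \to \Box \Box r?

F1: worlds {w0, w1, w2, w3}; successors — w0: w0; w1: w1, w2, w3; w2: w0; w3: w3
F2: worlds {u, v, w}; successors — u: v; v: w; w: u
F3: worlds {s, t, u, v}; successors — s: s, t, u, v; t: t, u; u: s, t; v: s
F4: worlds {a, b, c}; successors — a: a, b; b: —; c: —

This is the axiom for transitivity; its first-order frame correspondent is \forall x \forall y \forall z (Rxy \wedge Ryz \to Rxz).
F1: fails — Rw1w2 and Rw2w0 but not Rw1w0.
F2: fails — Ruv and Rvw but not Ruw.
F3: fails — Rut and Rtu but not Ruu.
F4: holds.
Valid on: F4.

F4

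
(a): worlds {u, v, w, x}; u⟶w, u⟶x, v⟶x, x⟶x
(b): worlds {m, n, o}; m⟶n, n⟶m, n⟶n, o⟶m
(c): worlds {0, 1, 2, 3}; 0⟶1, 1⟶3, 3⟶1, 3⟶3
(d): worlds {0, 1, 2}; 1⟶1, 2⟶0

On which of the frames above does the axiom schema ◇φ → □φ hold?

This is the axiom for partial functionality; its first-order frame correspondent is ∀x ∀y ∀z (Rxy ∧ Rxz → y = z).
(a): fails — u sees both w and x.
(b): fails — n sees both m and n.
(c): fails — 3 sees both 1 and 3.
(d): condition met.
Valid on: (d).

(d)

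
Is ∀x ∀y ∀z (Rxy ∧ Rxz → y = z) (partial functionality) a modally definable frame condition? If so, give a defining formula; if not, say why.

Yes — defined by ◇r → □r

The condition is partial functionality. A defining modal formula is ◇r → □r.
Suppose ◇r→□r is valid. Take Rxy, Rxz and set V(r)={y}. Then ◇r at x, so □r at x, so r at z, i.e. z=y.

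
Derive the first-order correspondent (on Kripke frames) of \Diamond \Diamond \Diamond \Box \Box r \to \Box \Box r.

This is a Sahlqvist (Geach-type) schema ◇^3□^2r → □^2◇^0r.
First-order correspondent: \forall x \forall y \forall z ((x R^3 y \wedge x R^2 z) \to \exists w (y R^2 w \wedge z = w)).

\forall x \forall y \forall z ((x R^3 y \wedge x R^2 z) \to \exists w (y R^2 w \wedge z = w))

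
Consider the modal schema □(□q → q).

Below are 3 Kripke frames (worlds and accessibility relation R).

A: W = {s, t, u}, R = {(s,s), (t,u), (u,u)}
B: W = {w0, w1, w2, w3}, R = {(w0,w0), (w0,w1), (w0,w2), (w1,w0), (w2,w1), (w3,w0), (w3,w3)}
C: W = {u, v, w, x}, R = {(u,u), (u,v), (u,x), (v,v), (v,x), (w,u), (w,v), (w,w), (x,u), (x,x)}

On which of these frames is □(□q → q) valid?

A, C

Frame correspondent (Sahlqvist): ∀x ∀y (Rxy → Ryy) — i.e. shift-reflexivity.
A: holds.
B: fails — Rw0w1 but not Rw1w1.
C: holds.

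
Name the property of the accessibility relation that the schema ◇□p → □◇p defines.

This is the .2 axiom.
It corresponds to convergence: ∀x ∀y ∀z (Rxy ∧ Rxz → ∃w (Ryw ∧ Rzw)).

convergence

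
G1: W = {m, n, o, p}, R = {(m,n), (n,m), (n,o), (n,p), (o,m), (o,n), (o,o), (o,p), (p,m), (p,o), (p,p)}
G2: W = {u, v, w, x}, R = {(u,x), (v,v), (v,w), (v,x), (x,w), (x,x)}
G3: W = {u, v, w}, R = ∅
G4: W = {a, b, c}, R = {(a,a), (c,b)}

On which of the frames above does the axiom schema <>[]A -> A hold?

G3

Frame correspondent (Sahlqvist): forall x forall y (Rxy -> Ryx) — i.e. symmetry.
G1: fails — Rom but not Rmo.
G2: fails — Rxw but not Rwx.
G3: condition met.
G4: fails — Rcb but not Rbc.
Valid on: G3.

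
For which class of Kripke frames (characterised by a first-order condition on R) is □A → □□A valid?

Suppose □A→□□A is valid. Take Rxy, Ryz and set V(A)={w : Rxw}. Then □A at x, so □□A at x, so □A at y, so A at z, i.e. Rxz.

transitivity: ∀x ∀y ∀z (Rxy ∧ Ryz → Rxz)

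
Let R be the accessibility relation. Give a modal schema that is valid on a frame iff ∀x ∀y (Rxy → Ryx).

The condition is symmetry. The B schema s → □◇s defines it.
Suppose s→□◇s is valid. Take Rxy and set V(s)={x}. Then s at x, so □◇s at x, so ◇s at y, so some z with Ryz has s; z=x, i.e. Ryx.

s → □◇s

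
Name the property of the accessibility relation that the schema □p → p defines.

reflexivity

This schema is the T axiom.
Its frame correspondent is reflexivity — ∀x Rxx.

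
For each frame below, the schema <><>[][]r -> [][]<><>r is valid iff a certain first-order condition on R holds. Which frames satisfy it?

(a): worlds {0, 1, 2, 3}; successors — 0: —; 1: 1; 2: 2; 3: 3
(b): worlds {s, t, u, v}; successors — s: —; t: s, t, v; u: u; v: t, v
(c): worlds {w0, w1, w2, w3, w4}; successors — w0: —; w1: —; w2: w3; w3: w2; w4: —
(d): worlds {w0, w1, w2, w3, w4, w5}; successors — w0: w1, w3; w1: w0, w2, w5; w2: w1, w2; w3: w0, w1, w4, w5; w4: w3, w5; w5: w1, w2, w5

This is the axiom for a generalized confluence (Geach) condition; its first-order frame correspondent is forall x forall y forall z ((x R^2 y & x R^2 z) -> exists w (y R^2 w & z R^2 w)).
(a): holds.
(b): fails — tR²s, tR²s but no w with sR²w and sR²w.
(c): holds.
(d): holds.

(a), (c), (d)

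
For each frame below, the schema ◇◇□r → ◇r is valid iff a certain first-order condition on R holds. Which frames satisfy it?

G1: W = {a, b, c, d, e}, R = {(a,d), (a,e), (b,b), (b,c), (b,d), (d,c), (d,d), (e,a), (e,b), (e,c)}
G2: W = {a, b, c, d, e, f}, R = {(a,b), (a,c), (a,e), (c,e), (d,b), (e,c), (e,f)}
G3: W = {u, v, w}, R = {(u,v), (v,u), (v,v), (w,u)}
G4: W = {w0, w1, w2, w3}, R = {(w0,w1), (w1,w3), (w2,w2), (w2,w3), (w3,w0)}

Frame correspondent (Sahlqvist): ∀x ∀y (xR²y → ∃w (yRw ∧ xRw)) — i.e. a generalized confluence (Geach) condition.
G1: fails — aR²c but no w with cRw and aRw.
G2: fails — aR²f but no w with fRw and aRw.
G3: holds.
G4: fails — w0R²w3 but no w with w3Rw and w0Rw.

G3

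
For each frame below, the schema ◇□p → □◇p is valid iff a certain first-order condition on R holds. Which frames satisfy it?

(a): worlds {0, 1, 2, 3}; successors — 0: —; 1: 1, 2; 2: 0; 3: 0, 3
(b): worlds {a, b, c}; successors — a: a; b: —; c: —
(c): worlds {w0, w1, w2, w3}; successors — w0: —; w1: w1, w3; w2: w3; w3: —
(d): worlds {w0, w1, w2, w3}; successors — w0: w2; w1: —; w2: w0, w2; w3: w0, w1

(b)

Frame correspondent (Sahlqvist): ∀x ∀y ∀z (Rxy ∧ Rxz → ∃w (Ryw ∧ Rzw)) — i.e. convergence.
(a): fails — R12 and R11 but 2 and 1 have no common successor.
(b): condition met.
(c): fails — Rw1w1 and Rw1w3 but w1 and w3 have no common successor.
(d): fails — Rw3w1 and Rw3w1 but w1 and w1 have no common successor.
Valid on: (b).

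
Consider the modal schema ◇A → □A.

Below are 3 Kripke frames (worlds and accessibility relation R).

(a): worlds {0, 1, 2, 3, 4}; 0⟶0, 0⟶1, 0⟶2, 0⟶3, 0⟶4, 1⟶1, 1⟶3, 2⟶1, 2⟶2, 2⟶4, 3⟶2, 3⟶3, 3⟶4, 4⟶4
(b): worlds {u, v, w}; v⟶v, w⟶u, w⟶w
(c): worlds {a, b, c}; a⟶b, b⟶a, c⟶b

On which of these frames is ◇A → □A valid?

(c)

This is the axiom for partial functionality; its first-order frame correspondent is ∀x ∀y ∀z (Rxy ∧ Rxz → y = z).
(a): fails — 0 sees both 0 and 1.
(b): fails — w sees both u and w.
(c): holds.
Valid on: (c).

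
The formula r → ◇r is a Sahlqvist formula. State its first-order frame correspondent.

reflexivity

This schema is equivalent to the T axiom □r → r.
It corresponds to reflexivity: ∀x Rxx.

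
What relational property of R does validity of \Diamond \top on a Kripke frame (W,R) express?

◇⊤ holds at w iff w has a successor, so frame-validity of ◇⊤ is exactly seriality. Equivalently via □q → ◇q:
Suppose □q→◇q is valid. At any x set V(q)=W. Then □q at x, so ◇q at x, so x has a successor.
The converse is a direct semantic check.
So the correspondent is seriality.

Seriality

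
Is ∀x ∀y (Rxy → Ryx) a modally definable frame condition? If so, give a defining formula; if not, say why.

This is a Sahlqvist condition; the B axiom p → □◇p defines it.

Yes — defined by p → □◇p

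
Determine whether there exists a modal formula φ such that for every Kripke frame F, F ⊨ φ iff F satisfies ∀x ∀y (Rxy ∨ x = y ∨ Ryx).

Any modally definable frame class is closed under disjoint unions.
Take 3 disjoint single-world reflexive frames: each is trivially connected, but their disjoint union has 3 worlds with no edge between distinct components, so it is not connected.
So no modal formula (or set of formulas) defines exactly the connected frames.

Not definable by any modal formula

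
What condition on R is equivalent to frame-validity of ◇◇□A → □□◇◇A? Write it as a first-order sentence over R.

∀x ∀y ∀z ((xR²y ∧ xR²z) → ∃w (yRw ∧ zR²w))

This is a Sahlqvist (Geach-type) schema ◇^2□^1A → □^2◇^2A.
First-order correspondent: ∀x ∀y ∀z ((xR²y ∧ xR²z) → ∃w (yRw ∧ zR²w)).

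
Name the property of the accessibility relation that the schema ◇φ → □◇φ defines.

Suppose ◇φ→□◇φ is valid. Take Rxy, Rxz and set V(φ)={y}. Then ◇φ at x, so □◇φ at x, so ◇φ at z, so some w with Rzw has φ; w=y, i.e. Rzy. By symmetry of the argument, Ryz.
The converse is a direct semantic check.
So the correspondent is the Euclidean property.

the Euclidean property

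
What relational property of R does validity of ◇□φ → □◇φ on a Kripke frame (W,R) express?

This is the .2 axiom.
Its frame correspondent is convergence — ∀x ∀y ∀z (Rxy ∧ Rxz → ∃w (Ryw ∧ Rzw)).

convergence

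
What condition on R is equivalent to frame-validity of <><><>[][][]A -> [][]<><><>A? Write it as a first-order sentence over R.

This is a Sahlqvist (Geach-type) schema ◇^3□^3A → □^2◇^3A.
Minimal-valuation argument: fix x; take any y with xR^3y and any z with xR^2z. Set V(A) to the set of worlds R-reachable from y in exactly 3 steps. Then □^3A holds at y, so the antecedent holds at x; validity forces ◇^3A at z, giving a w with zR^3w and yR^3w.
First-order correspondent: forall x forall y forall z ((x R^3 y & x R^2 z) -> exists w (y R^3 w & z R^3 w)).

forall x forall y forall z ((x R^3 y & x R^2 z) -> exists w (y R^3 w & z R^3 w))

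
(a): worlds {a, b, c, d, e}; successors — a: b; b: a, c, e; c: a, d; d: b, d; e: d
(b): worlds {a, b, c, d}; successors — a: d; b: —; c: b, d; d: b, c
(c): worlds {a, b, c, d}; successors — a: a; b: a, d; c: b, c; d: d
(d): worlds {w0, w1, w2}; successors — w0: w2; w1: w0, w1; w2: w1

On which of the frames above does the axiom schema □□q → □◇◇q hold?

Frame correspondent (Sahlqvist): ∀x ∀z (xRz → ∃w (xR²w ∧ zR²w)) — i.e. a generalized confluence (Geach) condition.
(a): fails — cRa but no w with cR²w and aR²w.
(b): fails — cRb but no w with cR²w and bR²w.
(c): ✓.
(d): ✓.
Valid on: (c), (d).

(c), (d)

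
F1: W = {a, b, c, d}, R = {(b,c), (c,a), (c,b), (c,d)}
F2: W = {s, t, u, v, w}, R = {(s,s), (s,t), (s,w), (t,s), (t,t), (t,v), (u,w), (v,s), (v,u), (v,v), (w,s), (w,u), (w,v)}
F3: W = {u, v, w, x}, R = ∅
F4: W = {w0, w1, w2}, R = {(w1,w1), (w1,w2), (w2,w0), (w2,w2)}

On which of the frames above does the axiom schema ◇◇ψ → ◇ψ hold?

Frame correspondent (Sahlqvist): ∀x ∀y ∀z (Rxy ∧ Ryz → Rxz) — i.e. transitivity.
F1: fails — Rbc and Rca but not Rba.
F2: fails — Rtv and Rvu but not Rtu.
F3: ✓.
F4: fails — Rw1w2 and Rw2w0 but not Rw1w0.

F3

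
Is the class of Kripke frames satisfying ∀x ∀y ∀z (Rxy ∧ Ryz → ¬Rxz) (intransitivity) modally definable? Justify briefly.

Any modally definable frame class is closed under surjective bounded morphisms.
The 7-cycle (worlds s,t,u,v,w,x,y with s→t→u→v→w→x→y→s) is intransitive. Mapping every world to a single reflexive point • is a surjective bounded morphism; the reflexive point is not intransitive (R••∧R•• but R••).
So the class is not modally definable.

Not definable by any modal formula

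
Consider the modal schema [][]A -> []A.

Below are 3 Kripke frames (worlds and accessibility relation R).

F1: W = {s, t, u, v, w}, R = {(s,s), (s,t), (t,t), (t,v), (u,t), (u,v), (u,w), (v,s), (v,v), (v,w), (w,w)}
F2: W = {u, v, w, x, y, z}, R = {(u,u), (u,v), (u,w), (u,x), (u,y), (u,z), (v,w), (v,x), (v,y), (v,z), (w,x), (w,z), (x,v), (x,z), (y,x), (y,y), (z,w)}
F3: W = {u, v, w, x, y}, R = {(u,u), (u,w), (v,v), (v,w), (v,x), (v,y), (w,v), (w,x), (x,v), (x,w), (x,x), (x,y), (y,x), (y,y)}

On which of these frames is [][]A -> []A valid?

The schema corresponds to density: forall x forall y (Rxy -> exists z (Rxz & Rzy)).
F1: satisfies the condition.
F2: fails — Rwx but no t with Rwt and Rtx.
F3: satisfies the condition.

F1, F3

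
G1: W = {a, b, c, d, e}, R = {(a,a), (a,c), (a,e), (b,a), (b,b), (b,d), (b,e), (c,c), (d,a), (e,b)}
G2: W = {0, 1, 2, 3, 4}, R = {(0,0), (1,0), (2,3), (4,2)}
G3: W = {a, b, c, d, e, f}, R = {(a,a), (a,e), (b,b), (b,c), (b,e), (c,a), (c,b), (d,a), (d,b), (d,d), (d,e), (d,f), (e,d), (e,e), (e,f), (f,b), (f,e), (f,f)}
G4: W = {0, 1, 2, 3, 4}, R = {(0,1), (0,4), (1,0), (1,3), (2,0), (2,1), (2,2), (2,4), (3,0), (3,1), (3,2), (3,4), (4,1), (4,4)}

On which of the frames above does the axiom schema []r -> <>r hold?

G1, G3, G4

This is the axiom for seriality; its first-order frame correspondent is forall x exists y Rxy.
G1: satisfies the condition.
G2: fails — world 3 has no successor.
G3: satisfies the condition.
G4: satisfies the condition.
Valid on: G1, G3, G4.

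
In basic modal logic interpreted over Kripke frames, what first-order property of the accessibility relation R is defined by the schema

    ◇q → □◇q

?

The Euclidean property

This schema is the 5 axiom.
It corresponds to the Euclidean property: ∀x ∀y ∀z (Rxy ∧ Rxz → Ryz).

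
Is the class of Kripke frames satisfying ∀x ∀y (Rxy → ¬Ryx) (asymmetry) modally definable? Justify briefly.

If a class were modally definable it would be closed under surjective bounded morphisms (Goldblatt–Thomason).
The 4-cycle (worlds a,b,c,d with a→b→c→d→a) is asymmetric. Mapping every world to a single reflexive point • is a surjective bounded morphism, and the reflexive point is not asymmetric (R•• but asymmetry requires ¬R••).
Hence asymmetry is not modally definable.

No — not modally definable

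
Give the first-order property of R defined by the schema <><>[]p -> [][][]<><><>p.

This is a Sahlqvist (Geach-type) schema ◇^2□^1p → □^3◇^3p.
Minimal-valuation argument: fix x; take any y with xR^2y and any z with xR^3z. Set V(p) to the set of worlds R-reachable from y in exactly 1 step. Then □^1p holds at y, so the antecedent holds at x; validity forces ◇^3p at z, giving a w with zR^3w and yR^1w.
First-order correspondent: forall x forall y forall z ((x R^2 y & x R^3 z) -> exists w (yRw & z R^3 w)).

forall x forall y forall z ((x R^2 y & x R^3 z) -> exists w (yRw & z R^3 w))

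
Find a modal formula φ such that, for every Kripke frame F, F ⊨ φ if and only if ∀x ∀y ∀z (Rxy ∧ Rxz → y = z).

◇r → □r

The condition is partial functionality. The CD schema ◇r → □r defines it.
Suppose ◇r→□r is valid. Take Rxy, Rxz and set V(r)={y}. Then ◇r at x, so □r at x, so r at z, i.e. z=y.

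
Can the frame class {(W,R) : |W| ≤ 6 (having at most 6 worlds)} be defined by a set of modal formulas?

Modal frame validity is preserved under disjoint unions.
Any modal formula valid on each of 7 disjoint one-world frames is valid on their disjoint union (validity is preserved under disjoint unions). Each one-world frame has |W|=1≤6, but the union has |W|=7.
So no modal formula (or set of formulas) defines exactly the |W|≤6 frames.

Not modally definable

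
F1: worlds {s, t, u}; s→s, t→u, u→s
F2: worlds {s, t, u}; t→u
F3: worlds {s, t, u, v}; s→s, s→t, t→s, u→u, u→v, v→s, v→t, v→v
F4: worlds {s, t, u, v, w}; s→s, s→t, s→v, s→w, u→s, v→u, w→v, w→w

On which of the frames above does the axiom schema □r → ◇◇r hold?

F3

This is the axiom for a generalized confluence (Geach) condition; its first-order frame correspondent is ∀x ∃w (xRw ∧ xR²w).
F1: fails — at t but no w with tRw and tR²w.
F2: fails — at s but no w with sRw and sR²w.
F3: condition met.
F4: fails — at t but no w* with tRw* and tR²w*.
Valid on: F3.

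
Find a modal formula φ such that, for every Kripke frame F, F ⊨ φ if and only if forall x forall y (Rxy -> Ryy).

□(□r → r)

A defining formula is □(□r → r) (the T□ axiom).
Suppose □(□r→r) is valid. Take Rxy and set V(r)={w : Ryw}. Then at y, □r holds; since □(□r→r) at x, □r→r at y, so r at y, i.e. Ryy.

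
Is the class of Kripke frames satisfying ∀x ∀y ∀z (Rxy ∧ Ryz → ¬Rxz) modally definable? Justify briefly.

Not definable by any modal formula

Any modally definable frame class is closed under surjective bounded morphisms.
The 5-cycle (worlds 0,1,2,3,4 with 0→1→2→3→4→0) is intransitive. Mapping every world to a single reflexive point • is a surjective bounded morphism; the reflexive point is not intransitive (R••∧R•• but R••).
So the class is not modally definable.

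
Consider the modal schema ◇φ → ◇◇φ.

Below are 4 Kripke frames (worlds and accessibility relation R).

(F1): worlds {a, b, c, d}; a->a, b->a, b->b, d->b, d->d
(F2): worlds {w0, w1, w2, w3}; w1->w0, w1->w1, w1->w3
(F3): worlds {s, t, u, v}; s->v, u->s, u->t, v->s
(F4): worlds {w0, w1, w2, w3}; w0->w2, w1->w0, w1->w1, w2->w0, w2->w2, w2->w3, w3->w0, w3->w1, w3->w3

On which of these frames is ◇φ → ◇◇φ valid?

(F1), (F2), (F4)

This is the axiom for a generalized confluence (Geach) condition; its first-order frame correspondent is ∀x ∀y (xRy → ∃w (y = w ∧ xR²w)).
(F1): satisfies the condition.
(F2): satisfies the condition.
(F3): fails — sRv but no w with v=w and sR²w.
(F4): satisfies the condition.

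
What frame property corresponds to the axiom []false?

□⊥ is valid iff no world has any successor (otherwise □⊥ fails at any world with one).
Conversely, any frame satisfying forall x forall y ~Rxy validates the schema.
Frame condition: forall x forall y ~Rxy.

emptiness of R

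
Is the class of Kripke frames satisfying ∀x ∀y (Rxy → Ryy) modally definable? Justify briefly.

Yes, by □(□p → p)

This is a Sahlqvist condition; the T□ axiom □(□p → p) defines it.
Suppose □(□p→p) is valid. Take Rxy and set V(p)={w : Ryw}. Then at y, □p holds; since □(□p→p) at x, □p→p at y, so p at y, i.e. Ryy.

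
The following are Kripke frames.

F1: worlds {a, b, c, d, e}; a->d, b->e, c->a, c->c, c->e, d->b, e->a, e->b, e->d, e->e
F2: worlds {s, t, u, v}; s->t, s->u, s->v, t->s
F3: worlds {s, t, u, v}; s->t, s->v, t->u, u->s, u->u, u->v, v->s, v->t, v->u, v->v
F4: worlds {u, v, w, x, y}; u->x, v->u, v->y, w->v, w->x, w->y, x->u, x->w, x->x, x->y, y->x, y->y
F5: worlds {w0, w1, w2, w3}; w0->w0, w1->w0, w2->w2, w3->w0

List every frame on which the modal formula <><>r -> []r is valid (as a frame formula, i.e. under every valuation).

F5

The schema corresponds to a generalized confluence (Geach) condition: forall x forall y forall z ((x R^2 y & xRz) -> exists w (y = w & z = w)).
F1: fails — aR²b, aRd but b ≠ d.
F2: fails — sR²s, sRt but s ≠ t.
F3: fails — sR²s, sRt but s ≠ t.
F4: fails — uR²u, uRx but u ≠ x.
F5: condition met.
Valid on: F5.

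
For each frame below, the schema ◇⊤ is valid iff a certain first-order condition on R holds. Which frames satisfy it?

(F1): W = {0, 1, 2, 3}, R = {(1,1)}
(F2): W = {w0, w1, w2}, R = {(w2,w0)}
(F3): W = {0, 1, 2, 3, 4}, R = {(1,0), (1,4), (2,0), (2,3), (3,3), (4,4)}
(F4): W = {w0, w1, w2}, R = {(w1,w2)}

This is the axiom for seriality; its first-order frame correspondent is ∀x ∃y Rxy.
(F1): fails — world 0 has no successor.
(F2): fails — world w0 has no successor.
(F3): fails — world 0 has no successor.
(F4): fails — world w0 has no successor.
Valid on no frame.

none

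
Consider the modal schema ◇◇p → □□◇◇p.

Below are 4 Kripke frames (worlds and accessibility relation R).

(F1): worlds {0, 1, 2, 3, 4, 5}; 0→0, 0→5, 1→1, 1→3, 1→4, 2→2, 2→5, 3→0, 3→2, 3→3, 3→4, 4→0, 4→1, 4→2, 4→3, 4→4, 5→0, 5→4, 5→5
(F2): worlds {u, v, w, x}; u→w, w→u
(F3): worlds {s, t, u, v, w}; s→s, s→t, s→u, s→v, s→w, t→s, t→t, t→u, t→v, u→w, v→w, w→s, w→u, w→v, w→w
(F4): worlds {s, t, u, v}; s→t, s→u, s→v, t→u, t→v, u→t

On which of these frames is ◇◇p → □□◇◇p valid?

(F2)

Frame correspondent (Sahlqvist): ∀x ∀y ∀z ((xR²y ∧ xR²z) → ∃w (y = w ∧ zR²w)) — i.e. a generalized confluence (Geach) condition.
(F1): fails — 1R²1, 1R²0 but no w with 1=w and 0R²w.
(F2): condition met.
(F3): fails — sR²t, sR²u but no w* with t=w* and uR²w*.
(F4): fails — sR²t, sR²u but no w with t=w and uR²w.
Valid on: (F2).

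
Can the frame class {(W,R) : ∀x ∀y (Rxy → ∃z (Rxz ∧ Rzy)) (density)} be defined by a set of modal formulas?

Yes, by □□q → □q

This is a Sahlqvist condition; the C4 axiom □□q → □q defines it.
Suppose □□q→□q is valid. Take Rxy and set V(q)={w : xR²w}. Then □□q at x, so □q at x, so q at y, i.e. ∃z(Rxz∧Rzy).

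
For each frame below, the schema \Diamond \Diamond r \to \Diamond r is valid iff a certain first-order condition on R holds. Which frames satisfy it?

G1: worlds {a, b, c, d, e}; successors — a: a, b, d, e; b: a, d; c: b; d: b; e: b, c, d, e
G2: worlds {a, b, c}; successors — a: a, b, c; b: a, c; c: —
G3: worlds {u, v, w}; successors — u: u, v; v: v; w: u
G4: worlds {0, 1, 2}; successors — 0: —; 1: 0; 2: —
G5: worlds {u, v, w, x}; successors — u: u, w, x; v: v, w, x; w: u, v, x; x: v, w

G4

This is the axiom for transitivity; its first-order frame correspondent is \forall x \forall y \forall z (Rxy \wedge Ryz \to Rxz).
G1: fails — Reb and Rba but not Rea.
G2: fails — Rba and Rab but not Rbb.
G3: fails — Rwu and Ruv but not Rwv.
G4: holds.
G5: fails — Rxw and Rwu but not Rxu.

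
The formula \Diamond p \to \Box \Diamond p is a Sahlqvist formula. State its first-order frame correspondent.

the Euclidean property: \forall x \forall y \forall z (Rxy \wedge Rxz \to Ryz)

Suppose ◇p→□◇p is valid. Take Rxy, Rxz and set V(p)={y}. Then ◇p at x, so □◇p at x, so ◇p at z, so some w with Rzw has p; w=y, i.e. Rzy. By symmetry of the argument, Ryz.
Conversely, on a frame with the Euclidean property the schema holds at every world under every valuation.
Frame condition: \forall x \forall y \forall z (Rxy \wedge Rxz \to Ryz).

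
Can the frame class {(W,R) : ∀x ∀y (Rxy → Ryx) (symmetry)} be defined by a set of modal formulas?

Yes — defined by p → □◇p

The condition is symmetry. A defining modal formula is p → □◇p.
Suppose p→□◇p is valid. Take Rxy and set V(p)={x}. Then p at x, so □◇p at x, so ◇p at y, so some z with Ryz has p; z=x, i.e. Ryx.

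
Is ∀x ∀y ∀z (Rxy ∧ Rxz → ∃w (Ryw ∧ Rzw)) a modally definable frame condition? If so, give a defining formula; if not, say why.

Yes — defined by ◇□r → □◇r

This is a Sahlqvist condition; the .2 axiom ◇□r → □◇r defines it.
Suppose ◇□r→□◇r is valid. Take Rxy, Rxz and set V(r)={w : Ryw}. Then □r at y so ◇□r at x, so □◇r at x, so ◇r at z, giving w with Rzw and Ryw.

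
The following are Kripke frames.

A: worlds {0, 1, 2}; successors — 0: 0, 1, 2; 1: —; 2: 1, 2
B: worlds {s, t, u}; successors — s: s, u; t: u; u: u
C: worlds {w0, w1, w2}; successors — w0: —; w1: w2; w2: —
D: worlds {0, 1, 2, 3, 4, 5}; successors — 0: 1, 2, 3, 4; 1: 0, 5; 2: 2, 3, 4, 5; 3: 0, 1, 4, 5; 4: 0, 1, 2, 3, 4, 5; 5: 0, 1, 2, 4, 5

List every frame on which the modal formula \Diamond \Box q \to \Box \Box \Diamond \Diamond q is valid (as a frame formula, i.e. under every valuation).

The schema corresponds to a generalized confluence (Geach) condition: \forall x \forall y \forall z ((xRy \wedge x R^2 z) \to \exists w (yRw \wedge z R^2 w)).
A: fails — 0R0, 0R²1 but no w with 0Rw and 1R²w.
B: holds.
C: holds.
D: holds.
Valid on: B, C, D.

B, C, D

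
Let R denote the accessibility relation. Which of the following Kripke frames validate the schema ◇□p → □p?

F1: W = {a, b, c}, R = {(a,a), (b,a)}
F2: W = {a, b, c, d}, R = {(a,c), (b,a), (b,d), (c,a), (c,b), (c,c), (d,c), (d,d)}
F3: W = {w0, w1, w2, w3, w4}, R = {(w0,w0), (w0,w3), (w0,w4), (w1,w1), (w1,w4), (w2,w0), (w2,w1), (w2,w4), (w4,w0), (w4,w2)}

F1

Frame correspondent (Sahlqvist): ∀x ∀y ∀z (Rxy ∧ Rxz → Ryz) — i.e. the Euclidean property.
F1: holds.
F2: fails — Rba and Rba but not Raa.
F3: fails — Rw0w4 and Rw0w4 but not Rw4w4.
Valid on: F1.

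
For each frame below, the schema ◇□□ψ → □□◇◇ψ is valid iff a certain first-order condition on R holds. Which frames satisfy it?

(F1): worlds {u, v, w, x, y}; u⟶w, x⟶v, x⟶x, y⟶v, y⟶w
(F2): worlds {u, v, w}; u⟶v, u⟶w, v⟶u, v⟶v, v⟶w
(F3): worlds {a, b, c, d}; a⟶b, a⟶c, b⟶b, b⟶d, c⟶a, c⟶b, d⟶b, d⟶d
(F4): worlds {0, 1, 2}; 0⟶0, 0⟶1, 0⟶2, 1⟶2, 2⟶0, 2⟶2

(F3), (F4)

Frame correspondent (Sahlqvist): ∀x ∀y ∀z ((xRy ∧ xR²z) → ∃w (yR²w ∧ zR²w)) — i.e. a generalized confluence (Geach) condition.
(F1): fails — xRv, xR²v but no t with vR²t and vR²t.
(F2): fails — uRv, uR²w but no t with vR²t and wR²t.
(F3): ✓.
(F4): ✓.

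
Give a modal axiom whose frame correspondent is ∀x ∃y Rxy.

□s → ◇s

This is seriality; the standard corresponding axiom is D: □s → ◇s.
Suppose □s→◇s is valid. At any x set V(s)=W. Then □s at x, so ◇s at x, so x has a successor.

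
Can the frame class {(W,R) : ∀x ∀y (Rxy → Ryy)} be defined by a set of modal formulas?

Yes: it is shift-reflexivity, defined by the T□ schema □(□p → p).
Suppose □(□p→p) is valid. Take Rxy and set V(p)={w : Ryw}. Then at y, □p holds; since □(□p→p) at x, □p→p at y, so p at y, i.e. Ryy.

Yes — defined by □(□p → p)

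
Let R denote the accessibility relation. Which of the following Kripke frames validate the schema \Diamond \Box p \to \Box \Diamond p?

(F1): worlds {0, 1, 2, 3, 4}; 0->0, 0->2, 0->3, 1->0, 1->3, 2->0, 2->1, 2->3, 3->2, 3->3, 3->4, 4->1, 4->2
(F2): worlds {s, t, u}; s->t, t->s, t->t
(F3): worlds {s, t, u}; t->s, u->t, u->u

This is the axiom for convergence; its first-order frame correspondent is \forall x \forall y \forall z (Rxy \wedge Rxz \to \exists w (Ryw \wedge Rzw)).
(F1): ✓.
(F2): ✓.
(F3): fails — Rts and Rts but s and s have no common successor.
Valid on: (F1), (F2).

(F1), (F2)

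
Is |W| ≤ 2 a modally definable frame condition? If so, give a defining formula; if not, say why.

Modal frame validity is preserved under disjoint unions.
Any modal formula valid on each of 3 disjoint one-world frames is valid on their disjoint union (validity is preserved under disjoint unions). Each one-world frame has |W|=1≤2, but the union has |W|=3.
Hence having at most 2 worlds is not modally definable.

No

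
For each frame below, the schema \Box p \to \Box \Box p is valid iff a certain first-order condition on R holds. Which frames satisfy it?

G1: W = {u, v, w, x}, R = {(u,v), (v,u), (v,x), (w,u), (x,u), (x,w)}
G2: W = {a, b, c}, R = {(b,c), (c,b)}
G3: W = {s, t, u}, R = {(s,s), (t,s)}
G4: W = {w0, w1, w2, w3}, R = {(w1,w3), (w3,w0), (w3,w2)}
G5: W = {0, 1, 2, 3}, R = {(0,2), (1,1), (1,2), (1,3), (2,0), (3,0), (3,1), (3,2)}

G3

The schema corresponds to transitivity: \forall x \forall y \forall z (Rxy \wedge Ryz \to Rxz).
G1: fails — Ruv and Rvu but not Ruu.
G2: fails — Rbc and Rcb but not Rbb.
G3: holds.
G4: fails — Rw1w3 and Rw3w2 but not Rw1w2.
G5: fails — R02 and R20 but not R00.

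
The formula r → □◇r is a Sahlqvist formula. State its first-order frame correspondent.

Suppose r→□◇r is valid. Take Rxy and set V(r)={x}. Then r at x, so □◇r at x, so ◇r at y, so some z with Ryz has r; z=x, i.e. Ryx.
The converse is a direct semantic check.
Frame condition: ∀x ∀y (Rxy → Ryx).

Symmetry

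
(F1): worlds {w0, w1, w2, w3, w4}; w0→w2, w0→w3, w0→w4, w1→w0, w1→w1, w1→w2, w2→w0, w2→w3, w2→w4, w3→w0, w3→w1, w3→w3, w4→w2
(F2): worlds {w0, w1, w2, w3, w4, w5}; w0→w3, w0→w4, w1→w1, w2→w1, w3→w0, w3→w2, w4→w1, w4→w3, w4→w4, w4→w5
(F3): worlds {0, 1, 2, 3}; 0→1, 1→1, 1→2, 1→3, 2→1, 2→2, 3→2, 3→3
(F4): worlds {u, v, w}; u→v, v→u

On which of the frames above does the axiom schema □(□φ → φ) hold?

Frame correspondent (Sahlqvist): ∀x ∀y (Rxy → Ryy) — i.e. shift-reflexivity.
(F1): fails — Rw1w0 but not Rw0w0.
(F2): fails — Rw3w2 but not Rw2w2.
(F3): ✓.
(F4): fails — Ruv but not Rvv.
Valid on: (F3).

(F3)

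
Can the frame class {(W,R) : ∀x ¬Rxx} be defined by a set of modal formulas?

Not modally definable

Modal frame validity is preserved under surjective bounded morphisms.
The 2-cycle (worlds 0,1 with 0→1→0) is irreflexive, and the map sending every world to a single reflexive point • is a surjective bounded morphism (forth: every edge maps to (•,•); back: every world has a successor). So any modal formula valid on the 2-cycle is also valid on the reflexive point, which is not irreflexive.
So the class is not modally definable.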